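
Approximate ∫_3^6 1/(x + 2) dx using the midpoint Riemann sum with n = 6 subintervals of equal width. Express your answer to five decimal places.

0.46975

Δx = (6 − 3)/6 = 0.5.
Midpoints: 3.25, 3.75, 4.25, 4.75, 5.25, 5.75.
f(3.25) = 4/21, f(3.75) = 4/23, f(4.25) = 0.16, f(4.75) = 4/27, f(5.25) = 4/29, f(5.75) = 4/31.
Sum = Δx · [f(3.25) + f(3.75) + f(4.25) + ...].
Sum ≈ 0.46975.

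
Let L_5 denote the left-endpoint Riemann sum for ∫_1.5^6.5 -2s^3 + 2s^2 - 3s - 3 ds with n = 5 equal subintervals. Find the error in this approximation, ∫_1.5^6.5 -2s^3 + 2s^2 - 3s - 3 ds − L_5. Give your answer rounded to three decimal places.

-220.417

Exact integral: ∫_1.5^6.5 f(s) ds ≈ -784.16667.
L_5 = -563.75.
Error ≈ -784.16667 − (-563.75) ≈ -220.417.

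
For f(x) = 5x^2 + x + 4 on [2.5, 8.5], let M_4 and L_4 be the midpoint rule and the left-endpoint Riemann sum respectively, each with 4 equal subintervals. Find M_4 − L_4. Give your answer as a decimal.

235.125

M_4 = 1048.875.
L_4 = 813.75.
M_4 − L_4 = 235.125.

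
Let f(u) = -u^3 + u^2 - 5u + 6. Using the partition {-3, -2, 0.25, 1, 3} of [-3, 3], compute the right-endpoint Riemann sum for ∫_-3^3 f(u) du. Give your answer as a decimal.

Subinterval widths: 1, 2.25, 0.75, 2.
Right endpoints: -2, 0.25, 1, 3.
f(-2) = 28, f(0.25) = 4.796875, f(1) = 1, f(3) = -27.
Sum = Σ Δu_i · f(u_i).
Sum = -14.45703125.

-14.45703125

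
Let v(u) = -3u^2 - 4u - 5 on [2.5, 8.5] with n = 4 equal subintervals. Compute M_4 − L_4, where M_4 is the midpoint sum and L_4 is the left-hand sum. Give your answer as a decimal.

M_4 = -757.125.
L_4 = -600.75.
M_4 − L_4 = -156.375.

-156.375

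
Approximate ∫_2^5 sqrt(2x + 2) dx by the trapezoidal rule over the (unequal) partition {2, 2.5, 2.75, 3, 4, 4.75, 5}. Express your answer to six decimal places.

8.952537

Subinterval widths: 0.5, 0.25, 0.25, 1, 0.75, 0.25.
f(2) ≈ 2.449490, f(2.5) ≈ 2.645751, f(2.75) ≈ 2.738613, f(3) ≈ 2.828427, f(4) ≈ 3.162278, f(4.75) ≈ 3.391165, f(5) ≈ 3.464102.
On each subinterval the trapezoid contributes (Δx_i/2)·[f(x_{i-1}) + f(x_i)].
Sum ≈ 8.952537.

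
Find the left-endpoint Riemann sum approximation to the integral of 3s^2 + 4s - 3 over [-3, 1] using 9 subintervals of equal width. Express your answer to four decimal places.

2.1728

Δs = (1 − (-3))/9 = 4/9.
Left endpoints: -3, -23/9, -19/9, -5/3, -11/9, -7/9, -1/3, 1/9, 5/9.
f(-3) = 12, f(-23/9) = 172/27, f(-19/9) = 52/27, f(-5/3) = -4/3, f(-11/9) = -92/27, f(-7/9) = -116/27, f(-1/3) = -4, f(1/9) = -68/27, f(5/9) = 4/27.
Sum = Δs · [f(-3) + f(-23/9) + f(-19/9) + ...].
Sum ≈ 2.1728.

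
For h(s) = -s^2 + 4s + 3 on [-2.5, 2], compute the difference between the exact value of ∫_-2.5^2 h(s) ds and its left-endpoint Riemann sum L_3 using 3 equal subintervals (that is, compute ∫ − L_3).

16.875

Exact integral: ∫_-2.5^2 h(s) ds = 1.125.
L_3 = -15.75.
Error = 1.125 − (-15.75) = 16.875.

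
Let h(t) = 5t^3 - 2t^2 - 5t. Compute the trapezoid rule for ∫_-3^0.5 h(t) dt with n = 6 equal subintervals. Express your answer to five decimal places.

Δt = (0.5 − (-3))/6 = 7/12.
h(-3) = -138, h(-29/12) = -121249/1728, h(-11/6) = -6127/216, h(-1.25) = -6.640625, h(-2/3) = 26/27, h(-1/12) = 691/1728, h(0.5) = -2.375.
T_6 = (Δt/2)·[h(t_0) + 2h(t_1) + ... + 2h(t_{5}) + h(t_6)].
Sum ≈ -101.49899.

-101.49899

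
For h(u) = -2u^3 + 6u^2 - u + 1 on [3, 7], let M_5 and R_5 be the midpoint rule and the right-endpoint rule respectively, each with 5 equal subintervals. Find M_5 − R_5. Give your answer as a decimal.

173.76

M_5 = -538.88.
R_5 = -712.64.
M_5 − R_5 = 173.76.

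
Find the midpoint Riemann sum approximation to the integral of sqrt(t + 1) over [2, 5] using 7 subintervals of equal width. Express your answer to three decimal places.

6.335

Δt = (5 − 2)/7 = 3/7.
Midpoints: 31/14, 37/14, 43/14, 3.5, 55/14, 61/14, 67/14.
f(31/14) ≈ 1.793, f(37/14) ≈ 1.909, f(43/14) ≈ 2.018, f(3.5) ≈ 2.121, f(55/14) ≈ 2.220, f(61/14) ≈ 2.315, f(67/14) ≈ 2.405.
Sum = Δt · [f(31/14) + f(37/14) + f(43/14) + ...].
Sum ≈ 6.335.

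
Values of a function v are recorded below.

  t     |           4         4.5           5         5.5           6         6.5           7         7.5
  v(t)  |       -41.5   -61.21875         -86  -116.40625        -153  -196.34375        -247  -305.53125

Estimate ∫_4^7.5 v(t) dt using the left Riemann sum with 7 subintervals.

Δt = 0.5.
Sum = 0.5·[(-41.5) + (-61.21875) + (-86) + (-116.40625) + (-153) + (-196.34375) + (-247)] = -450.734375.

-450.734375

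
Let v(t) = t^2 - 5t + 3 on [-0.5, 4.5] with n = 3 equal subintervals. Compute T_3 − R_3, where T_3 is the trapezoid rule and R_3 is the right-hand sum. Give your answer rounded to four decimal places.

T_3 ≈ -2.268519.
R_3 ≈ -6.435185.
T_3 − R_3 ≈ 4.1667.

4.1667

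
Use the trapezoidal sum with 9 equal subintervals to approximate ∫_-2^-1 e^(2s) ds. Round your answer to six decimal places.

Δs = (-1 − (-2))/9 = 1/9.
f(-2) ≈ 0.018316, f(-17/9) ≈ 0.022873, f(-16/9) ≈ 0.028566, f(-5/3) ≈ 0.035674, f(-14/9) ≈ 0.044551, f(-13/9) ≈ 0.055638, f(-4/3) ≈ 0.069483, f(-11/9) ≈ 0.086774, f(-10/9) ≈ 0.108368, f(-1) ≈ 0.135335.
T_9 = (Δs/2)·[f(s_0) + 2f(s_1) + ... + 2f(s_{8}) + f(s_9)].
Sum ≈ 0.058750.

0.058750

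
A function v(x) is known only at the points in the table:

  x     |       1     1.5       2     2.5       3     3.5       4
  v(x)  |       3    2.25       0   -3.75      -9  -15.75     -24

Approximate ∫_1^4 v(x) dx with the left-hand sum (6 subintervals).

-11.625

Δx = 0.5.
Sum = 0.5·[3 + 2.25 + 0 + (-3.75) + (-9) + (-15.75)] = -11.625.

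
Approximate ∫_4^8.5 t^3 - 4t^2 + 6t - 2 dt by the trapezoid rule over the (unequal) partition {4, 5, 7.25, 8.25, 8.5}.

699.40234375

Subinterval widths: 1, 2.25, 1, 0.25.
f(4) = 22, f(5) = 53, f(7.25) = 212.328125, f(8.25) = 336.765625, f(8.5) = 374.125.
On each subinterval the trapezoid contributes (Δt_i/2)·[f(t_{i-1}) + f(t_i)].
Sum = 699.40234375.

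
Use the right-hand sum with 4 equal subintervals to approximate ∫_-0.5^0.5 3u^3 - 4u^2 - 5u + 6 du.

5.09375

Δu = (0.5 − (-0.5))/4 = 0.25.
Right endpoints: -0.25, 0, 0.25, 0.5.
f(-0.25) = 6.953125, f(0) = 6, f(0.25) = 4.546875, f(0.5) = 2.875.
Sum = Δu · [f(-0.25) + f(0) + f(0.25) + f(0.5)].
Sum = 5.09375.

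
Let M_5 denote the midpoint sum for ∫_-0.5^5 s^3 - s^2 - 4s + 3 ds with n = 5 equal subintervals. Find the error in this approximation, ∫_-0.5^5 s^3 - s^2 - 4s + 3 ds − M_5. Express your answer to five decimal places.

Exact integral: ∫_-0.5^5 f(s) ds ≈ 81.5260417.
M_5 = 78.3371875.
Error ≈ 81.5260417 − 78.3371875 ≈ 3.18885.

3.18885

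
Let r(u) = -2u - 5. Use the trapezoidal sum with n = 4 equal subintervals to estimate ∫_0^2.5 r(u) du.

Δu = (2.5 − 0)/4 = 0.625.
r(0) = -5, r(0.625) = -6.25, r(1.25) = -7.5, r(1.875) = -8.75, r(2.5) = -10.
T_4 = (Δu/2)·[r(u_0) + 2r(u_1) + 2r(u_2) + 2r(u_3) + r(u_4)].
Sum = -18.75.

-18.75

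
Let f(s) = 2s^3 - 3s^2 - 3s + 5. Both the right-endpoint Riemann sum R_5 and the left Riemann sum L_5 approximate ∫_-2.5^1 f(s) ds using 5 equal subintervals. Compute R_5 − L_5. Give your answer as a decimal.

26.95

R_5 = 1.05.
L_5 = -25.9.
R_5 − L_5 = 26.95.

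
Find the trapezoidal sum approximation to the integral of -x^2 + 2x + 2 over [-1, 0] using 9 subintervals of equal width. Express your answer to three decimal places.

0.665

Δx = (0 − (-1))/9 = 1/9.
f(-1) = -1, f(-8/9) = -46/81, f(-7/9) = -13/81, f(-2/3) = 2/9, f(-5/9) = 47/81, f(-4/9) = 74/81, f(-1/3) = 11/9, f(-2/9) = 122/81, f(-1/9) = 143/81, f(0) = 2.
T_9 = (Δx/2)·[f(x_0) + 2f(x_1) + ... + 2f(x_{8}) + f(x_9)].
Sum ≈ 0.665.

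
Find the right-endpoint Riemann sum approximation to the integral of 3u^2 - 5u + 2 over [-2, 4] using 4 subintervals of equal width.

Δu = (4 − (-2))/4 = 1.5.
Right endpoints: -0.5, 1, 2.5, 4.
f(-0.5) = 5.25, f(1) = 0, f(2.5) = 8.25, f(4) = 30.
Sum = Δu · [f(-0.5) + f(1) + f(2.5) + f(4)].
Sum = 65.25.

65.25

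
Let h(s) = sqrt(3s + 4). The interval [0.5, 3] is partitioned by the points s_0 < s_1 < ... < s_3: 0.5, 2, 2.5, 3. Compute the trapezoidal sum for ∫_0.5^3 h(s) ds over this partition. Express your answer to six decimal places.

Subinterval widths: 1.5, 0.5, 0.5.
h(0.5) ≈ 2.345208, h(2) ≈ 3.162278, h(2.5) ≈ 3.391165, h(3) ≈ 3.605551.
On each subinterval the trapezoid contributes (Δs_i/2)·[h(s_{i-1}) + h(s_i)].
Sum ≈ 7.518154.

7.518154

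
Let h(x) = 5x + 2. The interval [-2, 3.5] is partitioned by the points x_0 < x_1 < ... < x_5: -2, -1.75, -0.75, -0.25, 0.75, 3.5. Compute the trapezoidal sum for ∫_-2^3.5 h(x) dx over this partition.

Subinterval widths: 0.25, 1, 0.5, 1, 2.75.
h(-2) = -8, h(-1.75) = -6.75, h(-0.75) = -1.75, h(-0.25) = 0.75, h(0.75) = 5.75, h(3.5) = 19.5.
On each subinterval the trapezoid contributes (Δx_i/2)·[h(x_{i-1}) + h(x_i)].
Sum = 31.625.

31.625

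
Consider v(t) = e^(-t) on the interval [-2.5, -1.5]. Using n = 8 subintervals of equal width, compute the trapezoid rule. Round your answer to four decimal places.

7.7108

Δt = (-1.5 − (-2.5))/8 = 0.125.
v(-2.5) ≈ 12.1825, v(-2.375) ≈ 10.7510, v(-2.25) ≈ 9.4877, v(-2.125) ≈ 8.3729, v(-2) ≈ 7.3891, v(-1.875) ≈ 6.5208, v(-1.75) ≈ 5.7546, v(-1.625) ≈ 5.0784, v(-1.5) ≈ 4.4817.
T_8 = (Δt/2)·[v(t_0) + 2v(t_1) + ... + 2v(t_{7}) + v(t_8)].
Sum ≈ 7.7108.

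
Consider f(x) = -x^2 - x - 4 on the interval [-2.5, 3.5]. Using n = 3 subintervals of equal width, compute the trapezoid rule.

-50.5

Δx = (3.5 − (-2.5))/3 = 2.
f(-2.5) = -7.75, f(-0.5) = -3.75, f(1.5) = -7.75, f(3.5) = -19.75.
T_3 = (Δx/2)·[f(x_0) + 2f(x_1) + 2f(x_2) + f(x_3)].
Sum = -50.5.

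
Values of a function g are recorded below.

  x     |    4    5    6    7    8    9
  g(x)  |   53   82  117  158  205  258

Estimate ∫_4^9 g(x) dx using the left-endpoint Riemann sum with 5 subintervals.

Δx = 1.
Sum = 1·[53 + 82 + 117 + 158 + 205] = 615.

615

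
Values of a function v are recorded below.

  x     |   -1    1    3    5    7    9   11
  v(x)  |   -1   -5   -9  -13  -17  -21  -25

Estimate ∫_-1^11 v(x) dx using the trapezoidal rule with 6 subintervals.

Δx = 2.
T_6 = (2/2)·[(-1) + 2·(-5) + 2·(-9) + 2·(-13) + 2·(-17) + 2·(-21) + (-25)] = -156.

-156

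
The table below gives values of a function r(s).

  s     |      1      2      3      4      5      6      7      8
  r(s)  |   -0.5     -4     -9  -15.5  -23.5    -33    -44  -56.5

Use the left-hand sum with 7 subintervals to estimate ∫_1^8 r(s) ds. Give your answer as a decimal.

Δs = 1.
Sum = 1·[(-0.5) + (-4) + (-9) + (-15.5) + (-23.5) + (-33) + (-44)] = -129.5.

-129.5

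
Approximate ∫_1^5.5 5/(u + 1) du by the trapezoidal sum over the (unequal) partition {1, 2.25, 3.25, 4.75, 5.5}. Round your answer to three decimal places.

6.031

Subinterval widths: 1.25, 1, 1.5, 0.75.
f(1) = 2.5, f(2.25) = 20/13, f(3.25) = 20/17, f(4.75) = 20/23, f(5.5) = 10/13.
On each subinterval the trapezoid contributes (Δu_i/2)·[f(u_{i-1}) + f(u_i)].
Sum ≈ 6.031.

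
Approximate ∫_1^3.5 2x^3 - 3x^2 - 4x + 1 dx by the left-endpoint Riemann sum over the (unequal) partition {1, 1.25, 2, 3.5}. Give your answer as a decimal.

-9.0859375

Subinterval widths: 0.25, 0.75, 1.5.
Left endpoints: 1, 1.25, 2.
f(1) = -4, f(1.25) = -4.78125, f(2) = -3.
Sum = Σ Δx_i · f(x_i).
Sum = -9.0859375.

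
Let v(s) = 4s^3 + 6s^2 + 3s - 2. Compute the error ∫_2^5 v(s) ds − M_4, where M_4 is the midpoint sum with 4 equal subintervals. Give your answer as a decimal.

6.75

Exact integral: ∫_2^5 v(s) ds = 868.5.
M_4 = 861.75.
Error = 868.5 − 861.75 = 6.75.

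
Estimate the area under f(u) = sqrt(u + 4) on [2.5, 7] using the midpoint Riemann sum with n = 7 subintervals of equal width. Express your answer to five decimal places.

Δu = (7 − 2.5)/7 = 9/14.
Midpoints: 79/28, 97/28, 115/28, 4.75, 151/28, 169/28, 187/28.
f(79/28) ≈ 2.61179, f(97/28) ≈ 2.73208, f(115/28) ≈ 2.84730, f(4.75) ≈ 2.95804, f(151/28) ≈ 3.06478, f(169/28) ≈ 3.16792, f(187/28) ≈ 3.26781.
Sum = Δu · [f(79/28) + f(97/28) + f(115/28) + ...].
Sum ≈ 13.27482.

13.27482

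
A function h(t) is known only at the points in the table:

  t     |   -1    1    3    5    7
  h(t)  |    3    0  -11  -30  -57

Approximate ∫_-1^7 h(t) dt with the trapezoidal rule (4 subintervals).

Δt = 2.
T_4 = (2/2)·[3 + 2·0 + 2·(-11) + 2·(-30) + (-57)] = -136.

-136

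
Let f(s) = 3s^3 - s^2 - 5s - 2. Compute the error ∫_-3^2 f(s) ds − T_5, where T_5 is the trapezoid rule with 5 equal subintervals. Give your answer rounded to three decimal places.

4.583

Exact integral: ∫_-3^2 f(s) ds ≈ -57.91667.
T_5 = -62.5.
Error ≈ -57.91667 − (-62.5) ≈ 4.583.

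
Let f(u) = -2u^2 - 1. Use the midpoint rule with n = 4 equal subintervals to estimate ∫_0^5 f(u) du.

-87.03125

Δu = (5 − 0)/4 = 1.25.
Midpoints: 0.625, 1.875, 3.125, 4.375.
f(0.625) = -1.78125, f(1.875) = -8.03125, f(3.125) = -20.53125, f(4.375) = -39.28125.
Sum = Δu · [f(0.625) + f(1.875) + f(3.125) + f(4.375)].
Sum = -87.03125.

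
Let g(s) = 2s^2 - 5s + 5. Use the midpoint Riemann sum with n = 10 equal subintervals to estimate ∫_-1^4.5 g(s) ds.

40.514375

Δs = (4.5 − (-1))/10 = 0.55.
Midpoints: -0.725, -0.175, 0.375, 0.925, 1.475, 2.025, 2.575, 3.125, 3.675, 4.225.
g(-0.725) = 9.67625, g(-0.175) = 5.93625, g(0.375) = 3.40625, g(0.925) = 2.08625, g(1.475) = 1.97625, g(2.025) = 3.07625, g(2.575) = 5.38625, g(3.125) = 8.90625, g(3.675) = 13.63625, g(4.225) = 19.57625.
Sum = Δs · [g(-0.725) + g(-0.175) + g(0.375) + ...].
Sum = 40.514375.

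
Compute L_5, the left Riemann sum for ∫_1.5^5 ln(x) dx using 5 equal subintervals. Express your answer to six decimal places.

3.498727

Δx = (5 − 1.5)/5 = 0.7.
Left endpoints: 1.5, 2.2, 2.9, 3.6, 4.3.
f(1.5) ≈ 0.405465, f(2.2) ≈ 0.788457, f(2.9) ≈ 1.064711, f(3.6) ≈ 1.280934, f(4.3) ≈ 1.458615.
Sum = Δx · [f(1.5) + f(2.2) + f(2.9) + f(3.6) + f(4.3)].
Sum ≈ 3.498727.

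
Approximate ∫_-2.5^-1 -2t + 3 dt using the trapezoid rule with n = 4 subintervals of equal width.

Δt = (-1 − (-2.5))/4 = 0.375.
f(-2.5) = 8, f(-2.125) = 7.25, f(-1.75) = 6.5, f(-1.375) = 5.75, f(-1) = 5.
T_4 = (Δt/2)·[f(t_0) + 2f(t_1) + 2f(t_2) + 2f(t_3) + f(t_4)].
Sum = 9.75.

9.75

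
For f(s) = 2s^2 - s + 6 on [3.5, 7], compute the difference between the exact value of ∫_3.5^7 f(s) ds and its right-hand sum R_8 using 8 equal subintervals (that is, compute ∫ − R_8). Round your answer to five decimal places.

Exact integral: ∫_3.5^7 f(s) ds ≈ 202.7083333.
R_8 ≈ 218.2441406.
Error ≈ 202.7083333 − 218.2441406 ≈ -15.53581.

-15.53581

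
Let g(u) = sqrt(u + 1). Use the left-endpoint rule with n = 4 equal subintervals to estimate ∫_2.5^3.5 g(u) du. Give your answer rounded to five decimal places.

Δu = (3.5 − 2.5)/4 = 0.25.
Left endpoints: 2.5, 2.75, 3, 3.25.
g(2.5) ≈ 1.87083, g(2.75) ≈ 1.93649, g(3) ≈ 2.00000, g(3.25) ≈ 2.06155.
Sum = Δu · [g(2.5) + g(2.75) + g(3) + g(3.25)].
Sum ≈ 1.96722.

1.96722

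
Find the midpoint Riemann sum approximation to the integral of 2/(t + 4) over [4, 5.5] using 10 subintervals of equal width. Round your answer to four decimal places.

0.3437

Δt = (5.5 − 4)/10 = 0.15.
Midpoints: 4.075, 4.225, 4.375, 4.525, 4.675, 4.825, 4.975, 5.125, 5.275, 5.425.
f(4.075) = 80/323, f(4.225) = 80/329, f(4.375) = 16/67, f(4.525) = 80/341, f(4.675) = 80/347, f(4.825) = 80/353, f(4.975) = 80/359, f(5.125) = 16/73, f(5.275) = 80/371, f(5.425) = 80/377.
Sum = Δt · [f(4.075) + f(4.225) + f(4.375) + ...].
Sum ≈ 0.3437.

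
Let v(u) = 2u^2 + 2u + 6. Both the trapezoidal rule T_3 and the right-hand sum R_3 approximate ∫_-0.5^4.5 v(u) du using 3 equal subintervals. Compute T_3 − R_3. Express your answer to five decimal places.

-41.66667

T_3 ≈ 115.4629630.
R_3 ≈ 157.1296296.
T_3 − R_3 ≈ -41.66667.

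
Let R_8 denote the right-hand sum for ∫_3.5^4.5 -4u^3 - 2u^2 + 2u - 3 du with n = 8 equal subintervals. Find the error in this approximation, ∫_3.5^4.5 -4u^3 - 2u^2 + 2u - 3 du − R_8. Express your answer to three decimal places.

Exact integral: ∫_3.5^4.5 f(u) du ≈ -287.16667.
R_8 = -300.234375.
Error ≈ -287.16667 − (-300.234375) ≈ 13.068.

13.068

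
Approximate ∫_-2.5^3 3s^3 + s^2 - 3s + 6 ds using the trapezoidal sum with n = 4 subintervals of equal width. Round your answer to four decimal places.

80.1689

Δs = (3 − (-2.5))/4 = 1.375.
f(-2.5) = -27.125, f(-1.125) = 3261/512, f(0.25) = 5.359375, f(1.625) = 8519/512, f(3) = 87.
T_4 = (Δs/2)·[f(s_0) + 2f(s_1) + 2f(s_2) + 2f(s_3) + f(s_4)].
Sum ≈ 80.1689.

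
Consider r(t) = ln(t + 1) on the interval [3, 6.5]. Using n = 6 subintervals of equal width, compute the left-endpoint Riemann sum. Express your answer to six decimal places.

Δt = (6.5 − 3)/6 = 7/12.
Left endpoints: 3, 43/12, 25/6, 4.75, 16/3, 71/12.
r(3) ≈ 1.386294, r(43/12) ≈ 1.522427, r(25/6) ≈ 1.642228, r(4.75) ≈ 1.749200, r(16/3) ≈ 1.845827, r(71/12) ≈ 1.933934.
Sum = Δt · [r(3) + r(43/12) + r(25/6) + ...].
Sum ≈ 5.879947.

5.879947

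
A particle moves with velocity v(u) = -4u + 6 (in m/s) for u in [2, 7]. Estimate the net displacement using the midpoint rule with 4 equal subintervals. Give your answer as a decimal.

Δu = (7 − 2)/4 = 1.25.
Midpoints: 2.625, 3.875, 5.125, 6.375.
v(2.625) = -4.5, v(3.875) = -9.5, v(5.125) = -14.5, v(6.375) = -19.5.
Sum = Δu · [v(2.625) + v(3.875) + v(5.125) + v(6.375)].
Sum = -60.

-60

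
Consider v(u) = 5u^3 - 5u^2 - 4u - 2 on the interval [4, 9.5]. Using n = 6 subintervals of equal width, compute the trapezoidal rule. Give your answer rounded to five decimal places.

8453.67347

Δu = (9.5 − 4)/6 = 11/12.
v(4) = 222, v(59/12) = 780595/1728, v(35/6) = 172153/216, v(6.75) = 1280.921875, v(23/3) = 52018/27, v(103/12) = 4764311/1728, v(9.5) = 3795.625.
T_6 = (Δu/2)·[v(u_0) + 2v(u_1) + ... + 2v(u_{5}) + v(u_6)].
Sum ≈ 8453.67347.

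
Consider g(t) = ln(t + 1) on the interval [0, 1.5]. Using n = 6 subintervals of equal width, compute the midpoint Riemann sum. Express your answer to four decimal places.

Δt = (1.5 − 0)/6 = 0.25.
Midpoints: 0.125, 0.375, 0.625, 0.875, 1.125, 1.375.
g(0.125) ≈ 0.1178, g(0.375) ≈ 0.3185, g(0.625) ≈ 0.4855, g(0.875) ≈ 0.6286, g(1.125) ≈ 0.7538, g(1.375) ≈ 0.8650.
Sum = Δt · [g(0.125) + g(0.375) + g(0.625) + ...].
Sum ≈ 0.7923.

0.7923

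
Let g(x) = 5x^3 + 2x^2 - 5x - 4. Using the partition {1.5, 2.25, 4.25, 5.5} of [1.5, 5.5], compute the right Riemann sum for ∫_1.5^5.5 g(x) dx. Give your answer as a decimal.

Subinterval widths: 0.75, 2, 1.25.
Right endpoints: 2.25, 4.25, 5.5.
g(2.25) = 51.828125, g(4.25) = 394.703125, g(5.5) = 860.875.
Sum = Σ Δx_i · g(x_i).
Sum = 1904.37109375.

1904.37109375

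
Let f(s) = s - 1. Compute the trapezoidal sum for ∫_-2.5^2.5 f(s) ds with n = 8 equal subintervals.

-5

Δs = (2.5 − (-2.5))/8 = 0.625.
f(-2.5) = -3.5, f(-1.875) = -2.875, f(-1.25) = -2.25, f(-0.625) = -1.625, f(0) = -1, f(0.625) = -0.375, f(1.25) = 0.25, f(1.875) = 0.875, f(2.5) = 1.5.
T_8 = (Δs/2)·[f(s_0) + 2f(s_1) + ... + 2f(s_{7}) + f(s_8)].
Sum = -5.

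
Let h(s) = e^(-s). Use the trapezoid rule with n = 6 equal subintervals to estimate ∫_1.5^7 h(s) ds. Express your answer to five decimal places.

Δs = (7 − 1.5)/6 = 11/12.
h(1.5) ≈ 0.22313, h(29/12) ≈ 0.08922, h(10/3) ≈ 0.03567, h(4.25) ≈ 0.01426, h(31/6) ≈ 0.00570, h(73/12) ≈ 0.00228, h(7) ≈ 0.00091.
T_6 = (Δs/2)·[h(s_0) + 2h(s_1) + ... + 2h(s_{5}) + h(s_6)].
Sum ≈ 0.23757.

0.23757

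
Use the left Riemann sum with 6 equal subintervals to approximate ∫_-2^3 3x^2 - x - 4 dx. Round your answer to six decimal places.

10.069444

Δx = (3 − (-2))/6 = 5/6.
Left endpoints: -2, -7/6, -1/3, 0.5, 4/3, 13/6.
f(-2) = 10, f(-7/6) = 1.25, f(-1/3) = -10/3, f(0.5) = -3.75, f(4/3) = 0, f(13/6) = 95/12.
Sum = Δx · [f(-2) + f(-7/6) + f(-1/3) + ...].
Sum ≈ 10.069444.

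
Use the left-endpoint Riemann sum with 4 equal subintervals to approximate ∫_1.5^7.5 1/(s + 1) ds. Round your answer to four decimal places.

1.4620

Δs = (7.5 − 1.5)/4 = 1.5.
Left endpoints: 1.5, 3, 4.5, 6.
f(1.5) = 0.4, f(3) = 0.25, f(4.5) = 2/11, f(6) = 1/7.
Sum = Δs · [f(1.5) + f(3) + f(4.5) + f(6)].
Sum ≈ 1.4620.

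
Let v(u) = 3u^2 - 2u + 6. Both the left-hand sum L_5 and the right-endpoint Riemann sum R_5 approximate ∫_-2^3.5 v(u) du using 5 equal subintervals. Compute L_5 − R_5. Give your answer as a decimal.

L_5 = 71.39.
R_5 = 86.515.
L_5 − R_5 = -15.125.

-15.125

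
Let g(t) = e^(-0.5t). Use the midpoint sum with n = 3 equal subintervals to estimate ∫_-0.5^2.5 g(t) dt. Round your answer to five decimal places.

Δt = (2.5 − (-0.5))/3 = 1.
Midpoints: 0, 1, 2.
g(0) ≈ 1.00000, g(1) ≈ 0.60653, g(2) ≈ 0.36788.
Sum = Δt · [g(0) + g(1) + g(2)].
Sum ≈ 1.97441.

1.97441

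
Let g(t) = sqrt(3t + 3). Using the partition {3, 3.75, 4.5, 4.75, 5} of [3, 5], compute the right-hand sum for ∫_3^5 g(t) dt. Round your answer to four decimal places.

7.9767

Subinterval widths: 0.75, 0.75, 0.25, 0.25.
Right endpoints: 3.75, 4.5, 4.75, 5.
g(3.75) ≈ 3.7749, g(4.5) ≈ 4.0620, g(4.75) ≈ 4.1533, g(5) ≈ 4.2426.
Sum = Σ Δt_i · g(t_i).
Sum ≈ 7.9767.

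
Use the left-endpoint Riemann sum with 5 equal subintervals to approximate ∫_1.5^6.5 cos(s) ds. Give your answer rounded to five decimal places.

Δs = (6.5 − 1.5)/5 = 1.
Left endpoints: 1.5, 2.5, 3.5, 4.5, 5.5.
f(1.5) ≈ 0.07074, f(2.5) ≈ -0.80114, f(3.5) ≈ -0.93646, f(4.5) ≈ -0.21080, f(5.5) ≈ 0.70867.
Sum = Δs · [f(1.5) + f(2.5) + f(3.5) + f(4.5) + f(5.5)].
Sum ≈ -1.16899.

-1.16899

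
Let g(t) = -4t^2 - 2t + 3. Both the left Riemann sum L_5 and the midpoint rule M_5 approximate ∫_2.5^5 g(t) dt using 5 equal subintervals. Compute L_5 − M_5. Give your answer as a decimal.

19.375

L_5 = -137.5.
M_5 = -156.875.
L_5 − M_5 = 19.375.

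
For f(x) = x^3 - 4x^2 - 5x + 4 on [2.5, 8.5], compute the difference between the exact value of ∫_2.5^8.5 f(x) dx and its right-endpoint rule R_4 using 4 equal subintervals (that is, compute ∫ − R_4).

-256.5

Exact integral: ∫_2.5^8.5 f(x) dx = 356.25.
R_4 = 612.75.
Error = 356.25 − 612.75 = -256.5.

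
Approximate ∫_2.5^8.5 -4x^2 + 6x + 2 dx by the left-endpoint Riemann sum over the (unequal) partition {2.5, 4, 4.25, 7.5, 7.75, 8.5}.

-355.25

Subinterval widths: 1.5, 0.25, 3.25, 0.25, 0.75.
Left endpoints: 2.5, 4, 4.25, 7.5, 7.75.
f(2.5) = -8, f(4) = -38, f(4.25) = -44.75, f(7.5) = -178, f(7.75) = -191.75.
Sum = Σ Δx_i · f(x_i).
Sum = -355.25.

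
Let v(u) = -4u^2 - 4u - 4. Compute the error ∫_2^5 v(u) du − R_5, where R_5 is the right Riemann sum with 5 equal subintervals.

Exact integral: ∫_2^5 v(u) du = -210.
R_5 = -239.52.
Error = -210 − (-239.52) = 29.52.

29.52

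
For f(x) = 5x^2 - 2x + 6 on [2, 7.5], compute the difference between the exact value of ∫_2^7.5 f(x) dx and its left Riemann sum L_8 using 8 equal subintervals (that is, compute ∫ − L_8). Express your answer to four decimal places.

83.8571

Exact integral: ∫_2^7.5 f(x) dx ≈ 670.541667.
L_8 ≈ 586.684570.
Error ≈ 670.541667 − 586.684570 ≈ 83.8571.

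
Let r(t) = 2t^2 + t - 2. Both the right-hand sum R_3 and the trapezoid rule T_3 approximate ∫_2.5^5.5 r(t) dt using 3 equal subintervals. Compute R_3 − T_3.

R_3 = 133.
T_3 = 107.5.
R_3 − T_3 = 25.5.

25.5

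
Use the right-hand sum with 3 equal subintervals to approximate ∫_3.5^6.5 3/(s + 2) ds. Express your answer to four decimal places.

Δs = (6.5 − 3.5)/3 = 1.
Right endpoints: 4.5, 5.5, 6.5.
f(4.5) = 6/13, f(5.5) = 0.4, f(6.5) = 6/17.
Sum = Δs · [f(4.5) + f(5.5) + f(6.5)].
Sum ≈ 1.2145.

1.2145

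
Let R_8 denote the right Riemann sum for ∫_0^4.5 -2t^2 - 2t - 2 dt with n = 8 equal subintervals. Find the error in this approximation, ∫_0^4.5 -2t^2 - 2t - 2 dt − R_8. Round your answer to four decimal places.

Exact integral: ∫_0^4.5 f(t) dt = -90.
R_8 ≈ -104.396484.
Error ≈ -90 − (-104.396484) ≈ 14.3965.

14.3965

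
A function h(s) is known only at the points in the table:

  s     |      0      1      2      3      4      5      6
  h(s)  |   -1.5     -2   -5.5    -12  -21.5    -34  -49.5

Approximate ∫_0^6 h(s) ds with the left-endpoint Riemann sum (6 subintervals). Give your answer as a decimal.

Δs = 1.
Sum = 1·[(-1.5) + (-2) + (-5.5) + (-12) + (-21.5) + (-34)] = -76.5.

-76.5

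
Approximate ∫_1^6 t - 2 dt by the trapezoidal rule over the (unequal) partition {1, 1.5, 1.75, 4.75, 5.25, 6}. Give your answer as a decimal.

Subinterval widths: 0.5, 0.25, 3, 0.5, 0.75.
f(1) = -1, f(1.5) = -0.5, f(1.75) = -0.25, f(4.75) = 2.75, f(5.25) = 3.25, f(6) = 4.
On each subinterval the trapezoid contributes (Δt_i/2)·[f(t_{i-1}) + f(t_i)].
Sum = 7.5.

7.5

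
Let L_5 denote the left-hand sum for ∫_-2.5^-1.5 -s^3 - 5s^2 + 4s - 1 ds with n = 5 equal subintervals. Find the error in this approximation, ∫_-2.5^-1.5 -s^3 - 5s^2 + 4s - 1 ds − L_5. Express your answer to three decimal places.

Exact integral: ∫_-2.5^-1.5 f(s) ds ≈ -20.91667.
L_5 = -22.085.
Error ≈ -20.91667 − (-22.085) ≈ 1.168.

1.168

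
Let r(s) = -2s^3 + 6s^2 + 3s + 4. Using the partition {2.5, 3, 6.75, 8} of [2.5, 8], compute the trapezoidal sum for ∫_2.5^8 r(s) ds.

-1144.109375

Subinterval widths: 0.5, 3.75, 1.25.
r(2.5) = 17.75, r(3) = 13, r(6.75) = -317.46875, r(8) = -612.
On each subinterval the trapezoid contributes (Δs_i/2)·[r(s_{i-1}) + r(s_i)].
Sum = -1144.109375.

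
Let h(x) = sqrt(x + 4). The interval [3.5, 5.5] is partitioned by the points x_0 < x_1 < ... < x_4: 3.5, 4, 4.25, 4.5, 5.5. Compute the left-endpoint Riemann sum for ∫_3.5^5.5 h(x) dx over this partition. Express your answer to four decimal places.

Subinterval widths: 0.5, 0.25, 0.25, 1.
Left endpoints: 3.5, 4, 4.25, 4.5.
h(3.5) ≈ 2.7386, h(4) ≈ 2.8284, h(4.25) ≈ 2.8723, h(4.5) ≈ 2.9155.
Sum = Σ Δx_i · h(x_i).
Sum ≈ 5.7100.

5.7100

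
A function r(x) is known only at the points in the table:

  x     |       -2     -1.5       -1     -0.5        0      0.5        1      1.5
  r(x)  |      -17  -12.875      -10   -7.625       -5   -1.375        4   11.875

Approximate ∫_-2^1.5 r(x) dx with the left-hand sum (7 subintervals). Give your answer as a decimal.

Δx = 0.5.
Sum = 0.5·[(-17) + (-12.875) + (-10) + (-7.625) + (-5) + (-1.375) + 4] = -24.9375.

-24.9375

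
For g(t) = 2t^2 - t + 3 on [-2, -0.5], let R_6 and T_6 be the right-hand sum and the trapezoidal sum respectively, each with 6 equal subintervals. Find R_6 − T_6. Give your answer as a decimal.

R_6 = 10.53125.
T_6 = 11.65625.
R_6 − T_6 = -1.125.

-1.125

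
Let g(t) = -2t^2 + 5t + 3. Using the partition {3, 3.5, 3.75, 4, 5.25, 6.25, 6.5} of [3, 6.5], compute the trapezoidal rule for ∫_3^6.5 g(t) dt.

-72.5

Subinterval widths: 0.5, 0.25, 0.25, 1.25, 1, 0.25.
g(3) = 0, g(3.5) = -4, g(3.75) = -6.375, g(4) = -9, g(5.25) = -25.875, g(6.25) = -43.875, g(6.5) = -49.
On each subinterval the trapezoid contributes (Δt_i/2)·[g(t_{i-1}) + g(t_i)].
Sum = -72.5.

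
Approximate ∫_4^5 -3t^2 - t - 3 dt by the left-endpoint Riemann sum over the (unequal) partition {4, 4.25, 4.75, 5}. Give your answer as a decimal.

Subinterval widths: 0.25, 0.5, 0.25.
Left endpoints: 4, 4.25, 4.75.
f(4) = -55, f(4.25) = -61.4375, f(4.75) = -75.4375.
Sum = Σ Δt_i · f(t_i).
Sum = -63.328125.

-63.328125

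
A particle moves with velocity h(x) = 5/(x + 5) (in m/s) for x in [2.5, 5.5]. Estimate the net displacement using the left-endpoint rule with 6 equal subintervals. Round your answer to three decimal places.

Δx = (5.5 − 2.5)/6 = 0.5.
Left endpoints: 2.5, 3, 3.5, 4, 4.5, 5.
h(2.5) = 2/3, h(3) = 0.625, h(3.5) = 10/17, h(4) = 5/9, h(4.5) = 10/19, h(5) = 0.5.
Sum = Δx · [h(2.5) + h(3) + h(3.5) + ...].
Sum ≈ 1.731.

1.731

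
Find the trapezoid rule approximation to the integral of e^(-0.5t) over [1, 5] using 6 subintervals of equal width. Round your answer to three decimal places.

1.059

Δt = (5 − 1)/6 = 2/3.
f(1) ≈ 0.607, f(5/3) ≈ 0.435, f(7/3) ≈ 0.311, f(3) ≈ 0.223, f(11/3) ≈ 0.160, f(13/3) ≈ 0.115, f(5) ≈ 0.082.
T_6 = (Δt/2)·[f(t_0) + 2f(t_1) + ... + 2f(t_{5}) + f(t_6)].
Sum ≈ 1.059.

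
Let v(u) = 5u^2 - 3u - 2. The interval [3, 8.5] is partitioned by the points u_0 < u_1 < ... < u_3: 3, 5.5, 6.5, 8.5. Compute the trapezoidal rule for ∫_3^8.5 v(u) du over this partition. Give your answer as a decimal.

893.1875

Subinterval widths: 2.5, 1, 2.
v(3) = 34, v(5.5) = 132.75, v(6.5) = 189.75, v(8.5) = 333.75.
On each subinterval the trapezoid contributes (Δu_i/2)·[v(u_{i-1}) + v(u_i)].
Sum = 893.1875.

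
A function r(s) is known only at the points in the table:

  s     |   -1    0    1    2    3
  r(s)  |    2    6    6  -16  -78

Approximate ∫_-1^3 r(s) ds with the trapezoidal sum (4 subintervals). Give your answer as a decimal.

-42

Δs = 1.
T_4 = (1/2)·[2 + 2·6 + 2·6 + 2·(-16) + (-78)] = -42.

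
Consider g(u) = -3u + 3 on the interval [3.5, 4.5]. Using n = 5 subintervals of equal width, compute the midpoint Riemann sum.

-9

Δu = (4.5 − 3.5)/5 = 0.2.
Midpoints: 3.6, 3.8, 4, 4.2, 4.4.
g(3.6) = -7.8, g(3.8) = -8.4, g(4) = -9, g(4.2) = -9.6, g(4.4) = -10.2.
Sum = Δu · [g(3.6) + g(3.8) + g(4) + g(4.2) + g(4.4)].
Sum = -9.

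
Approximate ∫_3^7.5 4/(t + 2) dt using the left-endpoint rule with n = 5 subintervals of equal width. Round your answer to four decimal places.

2.7457

Δt = (7.5 − 3)/5 = 0.9.
Left endpoints: 3, 3.9, 4.8, 5.7, 6.6.
f(3) = 0.8, f(3.9) = 40/59, f(4.8) = 10/17, f(5.7) = 40/77, f(6.6) = 20/43.
Sum = Δt · [f(3) + f(3.9) + f(4.8) + f(5.7) + f(6.6)].
Sum ≈ 2.7457.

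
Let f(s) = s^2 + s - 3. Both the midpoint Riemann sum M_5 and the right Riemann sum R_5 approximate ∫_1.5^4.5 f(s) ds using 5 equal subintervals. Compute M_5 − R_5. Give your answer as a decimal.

M_5 = 29.16.
R_5 = 35.73.
M_5 − R_5 = -6.57.

-6.57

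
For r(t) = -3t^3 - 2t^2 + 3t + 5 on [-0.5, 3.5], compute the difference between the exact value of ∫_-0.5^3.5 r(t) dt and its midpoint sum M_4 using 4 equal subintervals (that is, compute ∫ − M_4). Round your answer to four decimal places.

-5.1667

Exact integral: ∫_-0.5^3.5 r(t) dt ≈ -103.166667.
M_4 = -98.
Error ≈ -103.166667 − (-98) ≈ -5.1667.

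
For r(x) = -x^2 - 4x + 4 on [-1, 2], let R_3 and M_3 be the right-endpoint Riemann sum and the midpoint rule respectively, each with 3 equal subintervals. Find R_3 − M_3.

R_3 = -5.
M_3 = 3.25.
R_3 − M_3 = -8.25.

-8.25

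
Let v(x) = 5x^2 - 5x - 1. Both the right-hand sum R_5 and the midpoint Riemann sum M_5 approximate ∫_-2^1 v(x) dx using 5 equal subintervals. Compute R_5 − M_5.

R_5 = 11.4.
M_5 = 19.05.
R_5 − M_5 = -7.65.

-7.65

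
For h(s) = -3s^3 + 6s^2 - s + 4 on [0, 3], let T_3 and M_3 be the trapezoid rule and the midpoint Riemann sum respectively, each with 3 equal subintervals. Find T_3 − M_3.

-5.625

T_3 = -3.
M_3 = 2.625.
T_3 − M_3 = -5.625.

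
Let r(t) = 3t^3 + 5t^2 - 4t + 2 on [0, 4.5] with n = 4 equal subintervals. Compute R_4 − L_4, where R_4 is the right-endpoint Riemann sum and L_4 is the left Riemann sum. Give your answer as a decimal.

401.203125

R_4 ≈ 652.491211.
L_4 ≈ 251.288086.
R_4 − L_4 = 401.203125.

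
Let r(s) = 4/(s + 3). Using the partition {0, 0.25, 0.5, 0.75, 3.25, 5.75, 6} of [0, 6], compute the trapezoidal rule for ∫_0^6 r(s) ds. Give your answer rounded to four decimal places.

Subinterval widths: 0.25, 0.25, 0.25, 2.5, 2.5, 0.25.
r(0) = 4/3, r(0.25) = 16/13, r(0.5) = 8/7, r(0.75) = 16/15, r(3.25) = 0.64, r(5.75) = 16/35, r(6) = 4/9.
On each subinterval the trapezoid contributes (Δs_i/2)·[r(s_{i-1}) + r(s_i)].
Sum ≈ 4.5109.

4.5109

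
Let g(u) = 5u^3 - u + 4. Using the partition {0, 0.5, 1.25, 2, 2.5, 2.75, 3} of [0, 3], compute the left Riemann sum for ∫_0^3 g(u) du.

81.6953125

Subinterval widths: 0.5, 0.75, 0.75, 0.5, 0.25, 0.25.
Left endpoints: 0, 0.5, 1.25, 2, 2.5, 2.75.
g(0) = 4, g(0.5) = 4.125, g(1.25) = 12.515625, g(2) = 42, g(2.5) = 79.625, g(2.75) = 105.234375.
Sum = Σ Δu_i · g(u_i).
Sum = 81.6953125.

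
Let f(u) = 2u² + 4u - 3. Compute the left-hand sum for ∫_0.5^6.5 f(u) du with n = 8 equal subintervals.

Δu = (6.5 − 0.5)/8 = 0.75.
Left endpoints: 0.5, 1.25, 2, 2.75, 3.5, 4.25, 5, 5.75.
f(0.5) = -0.5, f(1.25) = 5.125, f(2) = 13, f(2.75) = 23.125, f(3.5) = 35.5, f(4.25) = 50.125, f(5) = 67, f(5.75) = 86.125.
Sum = Δu · [f(0.5) + f(1.25) + f(2) + ...].
Sum = 209.625.

209.625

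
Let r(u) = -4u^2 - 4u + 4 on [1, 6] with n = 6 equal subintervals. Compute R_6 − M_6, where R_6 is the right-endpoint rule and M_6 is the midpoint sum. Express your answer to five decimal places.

R_6 ≈ -405.6481481.
M_6 ≈ -335.5092593.
R_6 − M_6 ≈ -70.13889.

-70.13889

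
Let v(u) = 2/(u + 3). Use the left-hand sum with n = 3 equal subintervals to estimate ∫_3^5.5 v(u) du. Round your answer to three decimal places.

0.739

Δu = (5.5 − 3)/3 = 5/6.
Left endpoints: 3, 23/6, 14/3.
v(3) = 1/3, v(23/6) = 12/41, v(14/3) = 6/23.
Sum = Δu · [v(3) + v(23/6) + v(14/3)].
Sum ≈ 0.739.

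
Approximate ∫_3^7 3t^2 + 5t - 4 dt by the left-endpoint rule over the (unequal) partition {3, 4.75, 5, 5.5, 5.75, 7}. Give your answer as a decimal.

319.84375

Subinterval widths: 1.75, 0.25, 0.5, 0.25, 1.25.
Left endpoints: 3, 4.75, 5, 5.5, 5.75.
f(3) = 38, f(4.75) = 87.4375, f(5) = 96, f(5.5) = 114.25, f(5.75) = 123.9375.
Sum = Σ Δt_i · f(t_i).
Sum = 319.84375.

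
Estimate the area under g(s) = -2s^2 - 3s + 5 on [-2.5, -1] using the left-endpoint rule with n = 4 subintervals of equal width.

Δs = (-1 − (-2.5))/4 = 0.375.
Left endpoints: -2.5, -2.125, -1.75, -1.375.
g(-2.5) = 0, g(-2.125) = 2.34375, g(-1.75) = 4.125, g(-1.375) = 5.34375.
Sum = Δs · [g(-2.5) + g(-2.125) + g(-1.75) + g(-1.375)].
Sum = 4.4296875.

4.4296875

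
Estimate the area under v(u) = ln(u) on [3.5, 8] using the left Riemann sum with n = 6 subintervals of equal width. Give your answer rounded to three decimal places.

Δu = (8 − 3.5)/6 = 0.75.
Left endpoints: 3.5, 4.25, 5, 5.75, 6.5, 7.25.
v(3.5) ≈ 1.253, v(4.25) ≈ 1.447, v(5) ≈ 1.609, v(5.75) ≈ 1.749, v(6.5) ≈ 1.872, v(7.25) ≈ 1.981.
Sum = Δu · [v(3.5) + v(4.25) + v(5) + ...].
Sum ≈ 7.433.

7.433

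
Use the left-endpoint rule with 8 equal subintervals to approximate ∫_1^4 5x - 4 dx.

Δx = (4 − 1)/8 = 0.375.
Left endpoints: 1, 1.375, 1.75, 2.125, 2.5, 2.875, 3.25, 3.625.
f(1) = 1, f(1.375) = 2.875, f(1.75) = 4.75, f(2.125) = 6.625, f(2.5) = 8.5, f(2.875) = 10.375, f(3.25) = 12.25, f(3.625) = 14.125.
Sum = Δx · [f(1) + f(1.375) + f(1.75) + ...].
Sum = 22.6875.

22.6875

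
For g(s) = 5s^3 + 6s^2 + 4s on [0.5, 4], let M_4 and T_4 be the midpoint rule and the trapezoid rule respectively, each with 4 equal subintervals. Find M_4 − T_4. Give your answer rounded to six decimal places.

-26.629395

M_4 ≈ 470.29541016.
T_4 ≈ 496.92480469.
M_4 − T_4 ≈ -26.629395.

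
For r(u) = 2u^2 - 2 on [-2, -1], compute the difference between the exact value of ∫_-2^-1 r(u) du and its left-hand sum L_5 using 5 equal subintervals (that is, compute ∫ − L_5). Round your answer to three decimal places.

Exact integral: ∫_-2^-1 r(u) du ≈ 2.66667.
L_5 = 3.28.
Error ≈ 2.66667 − 3.28 ≈ -0.613.

-0.613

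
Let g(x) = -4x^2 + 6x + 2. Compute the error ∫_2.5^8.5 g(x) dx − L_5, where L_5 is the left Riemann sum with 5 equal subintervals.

-131.04

Exact integral: ∫_2.5^8.5 g(x) dx = -588.
L_5 = -456.96.
Error = -588 − (-456.96) = -131.04.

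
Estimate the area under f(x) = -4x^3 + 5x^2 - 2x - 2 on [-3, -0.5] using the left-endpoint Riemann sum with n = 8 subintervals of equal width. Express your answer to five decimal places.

Δx = (-0.5 − (-3))/8 = 0.3125.
Left endpoints: -3, -2.6875, -2.375, -2.0625, -1.75, -1.4375, -1.125, -0.8125.
f(-3) = 157, f(-2.6875) = 119943/1024, f(-2.375) = 84.5390625, f(-2.0625) = 59893/1024, f(-1.75) = 38.25, f(-1.4375) = 23643/1024, f(-1.125) = 12.2734375, f(-0.8125) = 5193/1024.
Sum = Δx · [f(-3) + f(-2.6875) + f(-2.375) + ...].
Sum ≈ 154.95117.

154.95117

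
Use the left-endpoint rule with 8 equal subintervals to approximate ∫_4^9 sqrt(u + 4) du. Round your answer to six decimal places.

Δu = (9 − 4)/8 = 0.625.
Left endpoints: 4, 4.625, 5.25, 5.875, 6.5, 7.125, 7.75, 8.375.
f(4) ≈ 2.828427, f(4.625) ≈ 2.936835, f(5.25) ≈ 3.041381, f(5.875) ≈ 3.142451, f(6.5) ≈ 3.240370, f(7.125) ≈ 3.335416, f(7.75) ≈ 3.427827, f(8.375) ≈ 3.517812.
Sum = Δu · [f(4) + f(4.625) + f(5.25) + ...].
Sum ≈ 15.919075.

15.919075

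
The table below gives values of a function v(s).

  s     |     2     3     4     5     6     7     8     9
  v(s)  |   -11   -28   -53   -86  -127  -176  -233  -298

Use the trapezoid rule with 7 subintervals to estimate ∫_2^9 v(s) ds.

Δs = 1.
T_7 = (1/2)·[(-11) + 2·(-28) + 2·(-53) + 2·(-86) + 2·(-127) + 2·(-176) + 2·(-233) + (-298)] = -857.5.

-857.5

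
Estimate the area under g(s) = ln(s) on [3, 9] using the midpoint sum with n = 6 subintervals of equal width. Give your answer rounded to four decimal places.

Δs = (9 − 3)/6 = 1.
Midpoints: 3.5, 4.5, 5.5, 6.5, 7.5, 8.5.
g(3.5) ≈ 1.2528, g(4.5) ≈ 1.5041, g(5.5) ≈ 1.7047, g(6.5) ≈ 1.8718, g(7.5) ≈ 2.0149, g(8.5) ≈ 2.1401.
Sum = Δs · [g(3.5) + g(4.5) + g(5.5) + ...].
Sum ≈ 10.4884.

10.4884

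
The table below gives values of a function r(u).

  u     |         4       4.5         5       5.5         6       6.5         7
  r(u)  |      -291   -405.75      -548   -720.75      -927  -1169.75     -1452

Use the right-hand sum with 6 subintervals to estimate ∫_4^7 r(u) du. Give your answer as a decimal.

Δu = 0.5.
Sum = 0.5·[(-405.75) + (-548) + (-720.75) + (-927) + (-1169.75) + (-1452)] = -2611.625.

-2611.625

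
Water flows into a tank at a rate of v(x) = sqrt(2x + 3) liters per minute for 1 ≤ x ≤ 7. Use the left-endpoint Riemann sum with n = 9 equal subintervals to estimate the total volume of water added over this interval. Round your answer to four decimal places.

Δx = (7 − 1)/9 = 2/3.
Left endpoints: 1, 5/3, 7/3, 3, 11/3, 13/3, 5, 17/3, 19/3.
v(1) ≈ 2.2361, v(5/3) ≈ 2.5166, v(7/3) ≈ 2.7689, v(3) ≈ 3.0000, v(11/3) ≈ 3.2146, v(13/3) ≈ 3.4157, v(5) ≈ 3.6056, v(17/3) ≈ 3.7859, v(19/3) ≈ 3.9581.
Sum = Δx · [v(1) + v(5/3) + v(7/3) + ...].
Sum ≈ 19.0009.

19.0009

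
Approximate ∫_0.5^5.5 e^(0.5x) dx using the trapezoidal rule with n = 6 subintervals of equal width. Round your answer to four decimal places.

29.1315

Δx = (5.5 − 0.5)/6 = 5/6.
f(0.5) ≈ 1.2840, f(4/3) ≈ 1.9477, f(13/6) ≈ 2.9545, f(3) ≈ 4.4817, f(23/6) ≈ 6.7983, f(14/3) ≈ 10.3123, f(5.5) ≈ 15.6426.
T_6 = (Δx/2)·[f(x_0) + 2f(x_1) + ... + 2f(x_{5}) + f(x_6)].
Sum ≈ 29.1315.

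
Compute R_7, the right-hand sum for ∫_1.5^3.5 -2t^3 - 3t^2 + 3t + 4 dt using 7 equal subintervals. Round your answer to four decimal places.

Δt = (3.5 − 1.5)/7 = 2/7.
Right endpoints: 25/14, 29/14, 33/14, 37/14, 41/14, 45/14, 3.5.
f(25/14) = -3978/343, f(29/14) = -7009/343, f(33/14) = -10904/343, f(37/14) = -15759/343, f(41/14) = -21670/343, f(45/14) = -28733/343, f(3.5) = -108.
Sum = Δt · [f(25/14) + f(29/14) + f(33/14) + ...].
Sum ≈ -104.2041.

-104.2041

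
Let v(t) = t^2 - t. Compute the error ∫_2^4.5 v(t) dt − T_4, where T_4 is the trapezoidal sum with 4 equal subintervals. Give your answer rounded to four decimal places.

Exact integral: ∫_2^4.5 v(t) dt ≈ 19.583333.
T_4 = 19.74609375.
Error ≈ 19.583333 − 19.74609375 ≈ -0.1628.

-0.1628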